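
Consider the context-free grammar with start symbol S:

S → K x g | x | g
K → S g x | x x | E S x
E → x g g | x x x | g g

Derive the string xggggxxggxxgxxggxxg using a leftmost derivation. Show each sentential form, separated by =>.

S => Kxg   [S → K x g]
Kxg => Sgxxg   [K → S g x]
Sgxxg => Kxggxxg   [S → K x g]
Kxggxxg => ESxxggxxg   [K → E S x]
ESxxggxxg => xggSxxggxxg   [E → x g g]
xggSxxggxxg => xggKxgxxggxxg   [S → K x g]
xggKxgxxggxxg => xggSgxxgxxggxxg   [K → S g x]
xggSgxxgxxggxxg => xggKxggxxgxxggxxg   [S → K x g]
xggKxggxxgxxggxxg => xggSgxxggxxgxxggxxg   [K → S g x]
xggSgxxggxxgxxggxxg => xggggxxggxxgxxggxxg   [S → g]

S => Kxg => Sgxxg => Kxggxxg => ESxxggxxg => xggSxxggxxg => xggKxgxxggxxg => xggSgxxgxxggxxg => xggKxggxxgxxggxxg => xggSgxxggxxgxxggxxg => xggggxxggxxgxxggxxg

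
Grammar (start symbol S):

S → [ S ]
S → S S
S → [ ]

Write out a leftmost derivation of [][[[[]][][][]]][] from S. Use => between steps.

S => SS   [S → S S]
SS => []S   [S → [ ]]
[]S => []SS   [S → S S]
[]SS => [][S]S   [S → [ S ]]
[][S]S => [][[S]]S   [S → [ S ]]
[][[S]]S => [][[SS]]S   [S → S S]
[][[SS]]S => [][[SSS]]S   [S → S S]
[][[SSS]]S => [][[SSSS]]S   [S → S S]
[][[SSSS]]S => [][[[S]SSS]]S   [S → [ S ]]
[][[[S]SSS]]S => [][[[[]]SSS]]S   [S → [ ]]
[][[[[]]SSS]]S => [][[[[]][]SS]]S   [S → [ ]]
[][[[[]][]SS]]S => [][[[[]][][]S]]S   [S → [ ]]
[][[[[]][][]S]]S => [][[[[]][][][]]]S   [S → [ ]]
[][[[[]][][][]]]S => [][[[[]][][][]]][]   [S → [ ]]

S => SS => []S => []SS => [][S]S => [][[S]]S => [][[SS]]S => [][[SSS]]S => [][[SSSS]]S => [][[[S]SSS]]S => [][[[[]]SSS]]S => [][[[[]][]SS]]S => [][[[[]][][]S]]S => [][[[[]][][][]]]S => [][[[[]][][][]]][]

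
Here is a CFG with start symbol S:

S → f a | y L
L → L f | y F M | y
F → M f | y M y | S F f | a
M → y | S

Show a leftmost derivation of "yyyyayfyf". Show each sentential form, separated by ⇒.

S⇒yL⇒yLf⇒yyFMf⇒yyMfMf⇒yySfMf⇒yyyLfMf⇒yyyyFMfMf⇒yyyyaMfMf⇒yyyyayfMf⇒yyyyayfyf

S ⇒ yL   [S → y L]
yL ⇒ yLf   [L → L f]
yLf ⇒ yyFMf   [L → y F M]
yyFMf ⇒ yyMfMf   [F → M f]
yyMfMf ⇒ yySfMf   [M → S]
yySfMf ⇒ yyyLfMf   [S → y L]
yyyLfMf ⇒ yyyyFMfMf   [L → y F M]
yyyyFMfMf ⇒ yyyyaMfMf   [F → a]
yyyyaMfMf ⇒ yyyyayfMf   [M → y]
yyyyayfMf ⇒ yyyyayfyf   [M → y]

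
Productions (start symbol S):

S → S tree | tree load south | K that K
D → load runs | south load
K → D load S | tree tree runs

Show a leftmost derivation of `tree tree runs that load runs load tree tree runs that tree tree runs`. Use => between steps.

S => K that K   [S → K that K]
K that K => tree tree runs that K   [K → tree tree runs]
tree tree runs that K => tree tree runs that D load S   [K → D load S]
tree tree runs that D load S => tree tree runs that load runs load S   [D → load runs]
tree tree runs that load runs load S => tree tree runs that load runs load K that K   [S → K that K]
tree tree runs that load runs load K that K => tree tree runs that load runs load tree tree runs that K   [K → tree tree runs]
tree tree runs that load runs load tree tree runs that K => tree tree runs that load runs load tree tree runs that tree tree runs   [K → tree tree runs]

S => K that K => tree tree runs that K => tree tree runs that D load S => tree tree runs that load runs load S => tree tree runs that load runs load K that K => tree tree runs that load runs load tree tree runs that K => tree tree runs that load runs load tree tree runs that tree tree runs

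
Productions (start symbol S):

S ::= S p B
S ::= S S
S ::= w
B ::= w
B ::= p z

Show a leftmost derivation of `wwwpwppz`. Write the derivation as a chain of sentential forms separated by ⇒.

S ⇒ SpB   [S ::= S p B]
SpB ⇒ SSpB   [S ::= S S]
SSpB ⇒ wSpB   [S ::= w]
wSpB ⇒ wSpBpB   [S ::= S p B]
wSpBpB ⇒ wSSpBpB   [S ::= S S]
wSSpBpB ⇒ wwSpBpB   [S ::= w]
wwSpBpB ⇒ wwwpBpB   [S ::= w]
wwwpBpB ⇒ wwwpwpB   [B ::= w]
wwwpwpB ⇒ wwwpwppz   [B ::= p z]

S ⇒ SpB ⇒ SSpB ⇒ wSpB ⇒ wSpBpB ⇒ wSSpBpB ⇒ wwSpBpB ⇒ wwwpBpB ⇒ wwwpwpB ⇒ wwwpwppz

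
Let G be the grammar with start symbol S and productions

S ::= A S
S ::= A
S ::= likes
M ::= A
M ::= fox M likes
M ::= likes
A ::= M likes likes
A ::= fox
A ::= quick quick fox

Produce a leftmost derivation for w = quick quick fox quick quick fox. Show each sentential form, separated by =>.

S => A S   [S ::= A S]
A S => quick quick fox S   [A ::= quick quick fox]
quick quick fox S => quick quick fox A   [S ::= A]
quick quick fox A => quick quick fox quick quick fox   [A ::= quick quick fox]

S => A S => quick quick fox S => quick quick fox A => quick quick fox quick quick fox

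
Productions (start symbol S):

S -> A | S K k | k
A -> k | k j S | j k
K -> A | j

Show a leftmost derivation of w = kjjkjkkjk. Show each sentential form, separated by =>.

S => SKk => AKk => kjSKk => kjSKkKk => kjAKkKk => kjjkKkKk => kjjkAkKk => kjjkjkkKk => kjjkjkkjk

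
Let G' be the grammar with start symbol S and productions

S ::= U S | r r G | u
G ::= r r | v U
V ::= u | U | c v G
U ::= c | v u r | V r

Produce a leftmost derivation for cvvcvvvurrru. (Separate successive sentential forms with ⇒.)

S ⇒ US   [S ::= U S]
US ⇒ VrS   [U ::= V r]
VrS ⇒ cvGrS   [V ::= c v G]
cvGrS ⇒ cvvUrS   [G ::= v U]
cvvUrS ⇒ cvvVrrS   [U ::= V r]
cvvVrrS ⇒ cvvcvGrrS   [V ::= c v G]
cvvcvGrrS ⇒ cvvcvvUrrS   [G ::= v U]
cvvcvvUrrS ⇒ cvvcvvvurrrS   [U ::= v u r]
cvvcvvvurrrS ⇒ cvvcvvvurrru   [S ::= u]

S ⇒ US ⇒ VrS ⇒ cvGrS ⇒ cvvUrS ⇒ cvvVrrS ⇒ cvvcvGrrS ⇒ cvvcvvUrrS ⇒ cvvcvvvurrrS ⇒ cvvcvvvurrru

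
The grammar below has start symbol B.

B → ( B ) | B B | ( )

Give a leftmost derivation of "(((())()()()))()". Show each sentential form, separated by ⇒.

B ⇒ BB   [B → B B]
BB ⇒ (B)B   [B → ( B )]
(B)B ⇒ ((B))B   [B → ( B )]
((B))B ⇒ ((BB))B   [B → B B]
((BB))B ⇒ ((BBB))B   [B → B B]
((BBB))B ⇒ ((BBBB))B   [B → B B]
((BBBB))B ⇒ (((B)BBB))B   [B → ( B )]
(((B)BBB))B ⇒ (((())BBB))B   [B → ( )]
(((())BBB))B ⇒ (((())()BB))B   [B → ( )]
(((())()BB))B ⇒ (((())()()B))B   [B → ( )]
(((())()()B))B ⇒ (((())()()()))B   [B → ( )]
(((())()()()))B ⇒ (((())()()()))()   [B → ( )]

B⇒BB⇒(B)B⇒((B))B⇒((BB))B⇒((BBB))B⇒((BBBB))B⇒(((B)BBB))B⇒(((())BBB))B⇒(((())()BB))B⇒(((())()()B))B⇒(((())()()()))B⇒(((())()()()))()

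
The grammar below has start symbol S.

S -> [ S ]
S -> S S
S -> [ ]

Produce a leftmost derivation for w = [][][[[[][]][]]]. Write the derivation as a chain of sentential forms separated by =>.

S => SS   [S -> S S]
SS => []S   [S -> [ ]]
[]S => []SS   [S -> S S]
[]SS => [][]S   [S -> [ ]]
[][]S => [][][S]   [S -> [ S ]]
[][][S] => [][][[S]]   [S -> [ S ]]
[][][[S]] => [][][[SS]]   [S -> S S]
[][][[SS]] => [][][[[S]S]]   [S -> [ S ]]
[][][[[S]S]] => [][][[[SS]S]]   [S -> S S]
[][][[[SS]S]] => [][][[[[]S]S]]   [S -> [ ]]
[][][[[[]S]S]] => [][][[[[][]]S]]   [S -> [ ]]
[][][[[[][]]S]] => [][][[[[][]][]]]   [S -> [ ]]

S => SS => []S => []SS => [][]S => [][][S] => [][][[S]] => [][][[SS]] => [][][[[S]S]] => [][][[[SS]S]] => [][][[[[]S]S]] => [][][[[[][]]S]] => [][][[[[][]][]]]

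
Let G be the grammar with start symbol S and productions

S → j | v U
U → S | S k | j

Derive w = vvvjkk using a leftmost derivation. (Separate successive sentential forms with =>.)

S=>vU=>vSk=>vvUk=>vvSkk=>vvvUkk=>vvvjkk

S => vU   [S → v U]
vU => vSk   [U → S k]
vSk => vvUk   [S → v U]
vvUk => vvSkk   [U → S k]
vvSkk => vvvUkk   [S → v U]
vvvUkk => vvvjkk   [U → j]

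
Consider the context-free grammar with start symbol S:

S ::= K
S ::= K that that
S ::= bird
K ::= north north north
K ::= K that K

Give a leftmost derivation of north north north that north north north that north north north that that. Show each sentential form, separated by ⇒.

S ⇒ K that that   [S ::= K that that]
K that that ⇒ K that K that that   [K ::= K that K]
K that K that that ⇒ K that K that K that that   [K ::= K that K]
K that K that K that that ⇒ north north north that K that K that that   [K ::= north north north]
north north north that K that K that that ⇒ north north north that north north north that K that that   [K ::= north north north]
north north north that north north north that K that that ⇒ north north north that north north north that north north north that that   [K ::= north north north]

S ⇒ K that that ⇒ K that K that that ⇒ K that K that K that that ⇒ north north north that K that K that that ⇒ north north north that north north north that K that that ⇒ north north north that north north north that north north north that that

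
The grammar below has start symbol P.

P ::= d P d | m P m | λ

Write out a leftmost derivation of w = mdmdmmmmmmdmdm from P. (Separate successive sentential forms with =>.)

P => mPm   [P ::= m P m]
mPm => mdPdm   [P ::= d P d]
mdPdm => mdmPmdm   [P ::= m P m]
mdmPmdm => mdmdPdmdm   [P ::= d P d]
mdmdPdmdm => mdmdmPmdmdm   [P ::= m P m]
mdmdmPmdmdm => mdmdmmPmmdmdm   [P ::= m P m]
mdmdmmPmmdmdm => mdmdmmmPmmmdmdm   [P ::= m P m]
mdmdmmmPmmmdmdm => mdmdmmmmmmdmdm   [P ::= λ]

P=>mPm=>mdPdm=>mdmPmdm=>mdmdPdmdm=>mdmdmPmdmdm=>mdmdmmPmmdmdm=>mdmdmmmPmmmdmdm=>mdmdmmmmmmdmdm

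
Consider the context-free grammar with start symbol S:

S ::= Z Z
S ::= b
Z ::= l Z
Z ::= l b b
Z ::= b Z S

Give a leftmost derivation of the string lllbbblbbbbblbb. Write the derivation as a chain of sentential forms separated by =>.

S => ZZ   [S ::= Z Z]
ZZ => lZZ   [Z ::= l Z]
lZZ => llZZ   [Z ::= l Z]
llZZ => lllZZ   [Z ::= l Z]
lllZZ => lllbZSZ   [Z ::= b Z S]
lllbZSZ => lllbbZSSZ   [Z ::= b Z S]
lllbbZSSZ => lllbbbZSSSZ   [Z ::= b Z S]
lllbbbZSSSZ => lllbbblbbSSSZ   [Z ::= l b b]
lllbbblbbSSSZ => lllbbblbbbSSZ   [S ::= b]
lllbbblbbbSSZ => lllbbblbbbbSZ   [S ::= b]
lllbbblbbbbSZ => lllbbblbbbbbZ   [S ::= b]
lllbbblbbbbbZ => lllbbblbbbbblbb   [Z ::= l b b]

S => ZZ => lZZ => llZZ => lllZZ => lllbZSZ => lllbbZSSZ => lllbbbZSSSZ => lllbbblbbSSSZ => lllbbblbbbSSZ => lllbbblbbbbSZ => lllbbblbbbbbZ => lllbbblbbbbblbb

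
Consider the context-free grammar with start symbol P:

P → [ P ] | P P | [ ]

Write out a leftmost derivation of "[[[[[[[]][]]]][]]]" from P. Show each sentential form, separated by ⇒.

P ⇒ [P] ⇒ [[P]] ⇒ [[PP]] ⇒ [[[P]P]] ⇒ [[[[P]]P]] ⇒ [[[[[P]]]P]] ⇒ [[[[[PP]]]P]] ⇒ [[[[[[P]P]]]P]] ⇒ [[[[[[[]]P]]]P]] ⇒ [[[[[[[]][]]]]P]] ⇒ [[[[[[[]][]]]][]]]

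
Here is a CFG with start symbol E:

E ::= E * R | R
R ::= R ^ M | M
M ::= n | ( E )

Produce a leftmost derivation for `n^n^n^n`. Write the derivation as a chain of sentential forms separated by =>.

E => R   [E ::= R]
R => R^M   [R ::= R ^ M]
R^M => R^M^M   [R ::= R ^ M]
R^M^M => R^M^M^M   [R ::= R ^ M]
R^M^M^M => M^M^M^M   [R ::= M]
M^M^M^M => n^M^M^M   [M ::= n]
n^M^M^M => n^n^M^M   [M ::= n]
n^n^M^M => n^n^n^M   [M ::= n]
n^n^n^M => n^n^n^n   [M ::= n]

E => R => R^M => R^M^M => R^M^M^M => M^M^M^M => n^M^M^M => n^n^M^M => n^n^n^M => n^n^n^n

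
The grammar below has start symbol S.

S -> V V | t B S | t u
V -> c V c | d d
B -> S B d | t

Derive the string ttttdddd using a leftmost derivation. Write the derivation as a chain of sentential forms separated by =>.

S => tBS => ttS => tttBS => ttttS => ttttVV => ttttddV => ttttdddd

S => tBS   [S -> t B S]
tBS => ttS   [B -> t]
ttS => tttBS   [S -> t B S]
tttBS => ttttS   [B -> t]
ttttS => ttttVV   [S -> V V]
ttttVV => ttttddV   [V -> d d]
ttttddV => ttttdddd   [V -> d d]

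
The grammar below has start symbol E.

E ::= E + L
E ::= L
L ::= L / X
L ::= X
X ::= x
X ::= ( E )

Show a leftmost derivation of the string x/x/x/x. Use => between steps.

E=>L=>L/X=>L/X/X=>L/X/X/X=>X/X/X/X=>x/X/X/X=>x/x/X/X=>x/x/x/X=>x/x/x/x

E => L   [E ::= L]
L => L/X   [L ::= L / X]
L/X => L/X/X   [L ::= L / X]
L/X/X => L/X/X/X   [L ::= L / X]
L/X/X/X => X/X/X/X   [L ::= X]
X/X/X/X => x/X/X/X   [X ::= x]
x/X/X/X => x/x/X/X   [X ::= x]
x/x/X/X => x/x/x/X   [X ::= x]
x/x/x/X => x/x/x/x   [X ::= x]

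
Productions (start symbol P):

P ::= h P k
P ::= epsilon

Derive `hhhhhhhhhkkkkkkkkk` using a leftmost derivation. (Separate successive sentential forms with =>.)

P=>hPk=>hhPkk=>hhhPkkk=>hhhhPkkkk=>hhhhhPkkkkk=>hhhhhhPkkkkkk=>hhhhhhhPkkkkkkk=>hhhhhhhhPkkkkkkkk=>hhhhhhhhhPkkkkkkkkk=>hhhhhhhhhkkkkkkkkk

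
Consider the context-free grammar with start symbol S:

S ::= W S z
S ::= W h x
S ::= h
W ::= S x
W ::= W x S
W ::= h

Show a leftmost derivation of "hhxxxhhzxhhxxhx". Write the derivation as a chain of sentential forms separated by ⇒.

S⇒Whx⇒Sxhx⇒Whxxhx⇒WxShxxhx⇒WxSxShxxhx⇒SxxSxShxxhx⇒WhxxxSxShxxhx⇒hhxxxSxShxxhx⇒hhxxxWSzxShxxhx⇒hhxxxhSzxShxxhx⇒hhxxxhhzxShxxhx⇒hhxxxhhzxhhxxhx

S ⇒ Whx   [S ::= W h x]
Whx ⇒ Sxhx   [W ::= S x]
Sxhx ⇒ Whxxhx   [S ::= W h x]
Whxxhx ⇒ WxShxxhx   [W ::= W x S]
WxShxxhx ⇒ WxSxShxxhx   [W ::= W x S]
WxSxShxxhx ⇒ SxxSxShxxhx   [W ::= S x]
SxxSxShxxhx ⇒ WhxxxSxShxxhx   [S ::= W h x]
WhxxxSxShxxhx ⇒ hhxxxSxShxxhx   [W ::= h]
hhxxxSxShxxhx ⇒ hhxxxWSzxShxxhx   [S ::= W S z]
hhxxxWSzxShxxhx ⇒ hhxxxhSzxShxxhx   [W ::= h]
hhxxxhSzxShxxhx ⇒ hhxxxhhzxShxxhx   [S ::= h]
hhxxxhhzxShxxhx ⇒ hhxxxhhzxhhxxhx   [S ::= h]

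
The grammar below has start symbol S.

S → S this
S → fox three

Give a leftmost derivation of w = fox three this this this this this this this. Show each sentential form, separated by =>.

S => S this => S this this => S this this this => S this this this this => S this this this this this => S this this this this this this => S this this this this this this this => fox three this this this this this this this

S => S this   [S → S this]
S this => S this this   [S → S this]
S this this => S this this this   [S → S this]
S this this this => S this this this this   [S → S this]
S this this this this => S this this this this this   [S → S this]
S this this this this this => S this this this this this this   [S → S this]
S this this this this this this => S this this this this this this this   [S → S this]
S this this this this this this this => fox three this this this this this this this   [S → fox three]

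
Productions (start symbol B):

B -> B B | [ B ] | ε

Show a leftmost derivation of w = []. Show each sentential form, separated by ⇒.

B⇒BB⇒BBB⇒BBBB⇒BBBBB⇒[B]BBBB⇒[]BBBB⇒[]BBB⇒[]BB⇒[]B⇒[]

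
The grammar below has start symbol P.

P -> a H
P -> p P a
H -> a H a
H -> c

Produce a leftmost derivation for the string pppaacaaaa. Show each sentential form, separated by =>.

P => pPa   [P -> p P a]
pPa => ppPaa   [P -> p P a]
ppPaa => pppPaaa   [P -> p P a]
pppPaaa => pppaHaaa   [P -> a H]
pppaHaaa => pppaaHaaaa   [H -> a H a]
pppaaHaaaa => pppaacaaaa   [H -> c]

P => pPa => ppPaa => pppPaaa => pppaHaaa => pppaaHaaaa => pppaacaaaa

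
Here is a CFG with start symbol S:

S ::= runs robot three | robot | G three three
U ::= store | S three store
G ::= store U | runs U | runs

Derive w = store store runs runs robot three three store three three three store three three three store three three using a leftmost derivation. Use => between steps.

S => G three three   [S ::= G three three]
G three three => store U three three   [G ::= store U]
store U three three => store S three store three three   [U ::= S three store]
store S three store three three => store G three three three store three three   [S ::= G three three]
store G three three three store three three => store store U three three three store three three   [G ::= store U]
store store U three three three store three three => store store S three store three three three store three three   [U ::= S three store]
store store S three store three three three store three three => store store G three three three store three three three store three three   [S ::= G three three]
store store G three three three store three three three store three three => store store runs U three three three store three three three store three three   [G ::= runs U]
store store runs U three three three store three three three store three three => store store runs S three store three three three store three three three store three three   [U ::= S three store]
store store runs S three store three three three store three three three store three three => store store runs runs robot three three store three three three store three three three store three three   [S ::= runs robot three]

S => G three three => store U three three => store S three store three three => store G three three three store three three => store store U three three three store three three => store store S three store three three three store three three => store store G three three three store three three three store three three => store store runs U three three three store three three three store three three => store store runs S three store three three three store three three three store three three => store store runs runs robot three three store three three three store three three three store three three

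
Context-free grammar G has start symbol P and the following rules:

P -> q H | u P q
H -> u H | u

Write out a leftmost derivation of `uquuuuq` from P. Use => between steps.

P => uPq   [P -> u P q]
uPq => uqHq   [P -> q H]
uqHq => uquHq   [H -> u H]
uquHq => uquuHq   [H -> u H]
uquuHq => uquuuHq   [H -> u H]
uquuuHq => uquuuuq   [H -> u]

P=>uPq=>uqHq=>uquHq=>uquuHq=>uquuuHq=>uquuuuq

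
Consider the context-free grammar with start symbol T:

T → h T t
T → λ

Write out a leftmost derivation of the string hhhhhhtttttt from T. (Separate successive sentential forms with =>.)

T => hTt => hhTtt => hhhTttt => hhhhTtttt => hhhhhTttttt => hhhhhhTtttttt => hhhhhhtttttt

T => hTt   [T → h T t]
hTt => hhTtt   [T → h T t]
hhTtt => hhhTttt   [T → h T t]
hhhTttt => hhhhTtttt   [T → h T t]
hhhhTtttt => hhhhhTttttt   [T → h T t]
hhhhhTttttt => hhhhhhTtttttt   [T → h T t]
hhhhhhTtttttt => hhhhhhtttttt   [T → λ]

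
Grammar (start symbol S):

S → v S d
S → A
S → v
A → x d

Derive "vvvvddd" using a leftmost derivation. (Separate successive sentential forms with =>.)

S => vSd   [S → v S d]
vSd => vvSdd   [S → v S d]
vvSdd => vvvSddd   [S → v S d]
vvvSddd => vvvvddd   [S → v]

S=>vSd=>vvSdd=>vvvSddd=>vvvvddd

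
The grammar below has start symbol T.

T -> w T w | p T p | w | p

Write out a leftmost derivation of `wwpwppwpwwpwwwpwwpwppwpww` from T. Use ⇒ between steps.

T ⇒ wTw   [T -> w T w]
wTw ⇒ wwTww   [T -> w T w]
wwTww ⇒ wwpTpww   [T -> p T p]
wwpTpww ⇒ wwpwTwpww   [T -> w T w]
wwpwTwpww ⇒ wwpwpTpwpww   [T -> p T p]
wwpwpTpwpww ⇒ wwpwppTppwpww   [T -> p T p]
wwpwppTppwpww ⇒ wwpwppwTwppwpww   [T -> w T w]
wwpwppwTwppwpww ⇒ wwpwppwpTpwppwpww   [T -> p T p]
wwpwppwpTpwppwpww ⇒ wwpwppwpwTwpwppwpww   [T -> w T w]
wwpwppwpwTwpwppwpww ⇒ wwpwppwpwwTwwpwppwpww   [T -> w T w]
wwpwppwpwwTwwpwppwpww ⇒ wwpwppwpwwpTpwwpwppwpww   [T -> p T p]
wwpwppwpwwpTpwwpwppwpww ⇒ wwpwppwpwwpwTwpwwpwppwpww   [T -> w T w]
wwpwppwpwwpwTwpwwpwppwpww ⇒ wwpwppwpwwpwwwpwwpwppwpww   [T -> w]

T ⇒ wTw ⇒ wwTww ⇒ wwpTpww ⇒ wwpwTwpww ⇒ wwpwpTpwpww ⇒ wwpwppTppwpww ⇒ wwpwppwTwppwpww ⇒ wwpwppwpTpwppwpww ⇒ wwpwppwpwTwpwppwpww ⇒ wwpwppwpwwTwwpwppwpww ⇒ wwpwppwpwwpTpwwpwppwpww ⇒ wwpwppwpwwpwTwpwwpwppwpww ⇒ wwpwppwpwwpwwwpwwpwppwpww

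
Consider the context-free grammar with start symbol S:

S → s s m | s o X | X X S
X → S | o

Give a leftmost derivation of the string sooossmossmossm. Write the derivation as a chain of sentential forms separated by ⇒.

S ⇒ XXS ⇒ SXS ⇒ XXSXS ⇒ SXSXS ⇒ XXSXSXS ⇒ SXSXSXS ⇒ soXXSXSXS ⇒ sooXSXSXS ⇒ soooSXSXS ⇒ sooossmXSXS ⇒ sooossmoSXS ⇒ sooossmossmXS ⇒ sooossmossmoS ⇒ sooossmossmossm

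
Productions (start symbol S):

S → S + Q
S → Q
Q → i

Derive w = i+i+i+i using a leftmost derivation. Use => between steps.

S => S+Q => S+Q+Q => S+Q+Q+Q => Q+Q+Q+Q => i+Q+Q+Q => i+i+Q+Q => i+i+i+Q => i+i+i+i

S => S+Q   [S → S + Q]
S+Q => S+Q+Q   [S → S + Q]
S+Q+Q => S+Q+Q+Q   [S → S + Q]
S+Q+Q+Q => Q+Q+Q+Q   [S → Q]
Q+Q+Q+Q => i+Q+Q+Q   [Q → i]
i+Q+Q+Q => i+i+Q+Q   [Q → i]
i+i+Q+Q => i+i+i+Q   [Q → i]
i+i+i+Q => i+i+i+i   [Q → i]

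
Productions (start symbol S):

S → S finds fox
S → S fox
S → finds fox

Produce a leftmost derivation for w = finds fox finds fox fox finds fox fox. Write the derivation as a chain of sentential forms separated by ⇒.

S ⇒ S fox ⇒ S finds fox fox ⇒ S fox finds fox fox ⇒ S finds fox fox finds fox fox ⇒ finds fox finds fox fox finds fox fox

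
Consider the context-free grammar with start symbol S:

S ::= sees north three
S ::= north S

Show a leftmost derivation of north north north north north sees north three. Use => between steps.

S => north S   [S ::= north S]
north S => north north S   [S ::= north S]
north north S => north north north S   [S ::= north S]
north north north S => north north north north S   [S ::= north S]
north north north north S => north north north north north S   [S ::= north S]
north north north north north S => north north north north north sees north three   [S ::= sees north three]

S => north S => north north S => north north north S => north north north north S => north north north north north S => north north north north north sees north three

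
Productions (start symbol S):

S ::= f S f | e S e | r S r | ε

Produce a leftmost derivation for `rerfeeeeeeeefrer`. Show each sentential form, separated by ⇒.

S ⇒ rSr   [S ::= r S r]
rSr ⇒ reSer   [S ::= e S e]
reSer ⇒ rerSrer   [S ::= r S r]
rerSrer ⇒ rerfSfrer   [S ::= f S f]
rerfSfrer ⇒ rerfeSefrer   [S ::= e S e]
rerfeSefrer ⇒ rerfeeSeefrer   [S ::= e S e]
rerfeeSeefrer ⇒ rerfeeeSeeefrer   [S ::= e S e]
rerfeeeSeeefrer ⇒ rerfeeeeSeeeefrer   [S ::= e S e]
rerfeeeeSeeeefrer ⇒ rerfeeeeeeeefrer   [S ::= ε]

S⇒rSr⇒reSer⇒rerSrer⇒rerfSfrer⇒rerfeSefrer⇒rerfeeSeefrer⇒rerfeeeSeeefrer⇒rerfeeeeSeeeefrer⇒rerfeeeeeeeefrer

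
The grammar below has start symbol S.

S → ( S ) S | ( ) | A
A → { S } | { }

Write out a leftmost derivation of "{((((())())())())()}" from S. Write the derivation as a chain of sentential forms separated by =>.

S => A => {S} => {(S)S} => {((S)S)S} => {(((S)S)S)S} => {((((S)S)S)S)S} => {((((())S)S)S)S} => {((((())())S)S)S} => {((((())())())S)S} => {((((())())())())S} => {((((())())())())()}

S => A   [S → A]
A => {S}   [A → { S }]
{S} => {(S)S}   [S → ( S ) S]
{(S)S} => {((S)S)S}   [S → ( S ) S]
{((S)S)S} => {(((S)S)S)S}   [S → ( S ) S]
{(((S)S)S)S} => {((((S)S)S)S)S}   [S → ( S ) S]
{((((S)S)S)S)S} => {((((())S)S)S)S}   [S → ( )]
{((((())S)S)S)S} => {((((())())S)S)S}   [S → ( )]
{((((())())S)S)S} => {((((())())())S)S}   [S → ( )]
{((((())())())S)S} => {((((())())())())S}   [S → ( )]
{((((())())())())S} => {((((())())())())()}   [S → ( )]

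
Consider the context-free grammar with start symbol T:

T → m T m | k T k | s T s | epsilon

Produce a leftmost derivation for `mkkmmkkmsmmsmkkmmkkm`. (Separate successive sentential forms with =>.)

T=>mTm=>mkTkm=>mkkTkkm=>mkkmTmkkm=>mkkmmTmmkkm=>mkkmmkTkmmkkm=>mkkmmkkTkkmmkkm=>mkkmmkkmTmkkmmkkm=>mkkmmkkmsTsmkkmmkkm=>mkkmmkkmsmTmsmkkmmkkm=>mkkmmkkmsmmsmkkmmkkm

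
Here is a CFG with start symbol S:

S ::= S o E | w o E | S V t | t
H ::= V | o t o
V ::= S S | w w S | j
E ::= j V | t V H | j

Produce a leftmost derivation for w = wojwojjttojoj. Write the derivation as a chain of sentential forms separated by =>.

S => SoE => SoEoE => woEoEoE => wojVoEoE => wojSSoEoE => wojSVtSoEoE => wojwoEVtSoEoE => wojwojVtSoEoE => wojwojjtSoEoE => wojwojjttoEoE => wojwojjttojoE => wojwojjttojoj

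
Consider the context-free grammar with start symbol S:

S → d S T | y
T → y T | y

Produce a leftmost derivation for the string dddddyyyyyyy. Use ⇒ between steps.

S ⇒ dST ⇒ ddSTT ⇒ dddSTTT ⇒ ddddSTTTT ⇒ dddddSTTTTT ⇒ dddddyTTTTT ⇒ dddddyyTTTTT ⇒ dddddyyyTTTT ⇒ dddddyyyyTTT ⇒ dddddyyyyyTT ⇒ dddddyyyyyyT ⇒ dddddyyyyyyy

S ⇒ dST   [S → d S T]
dST ⇒ ddSTT   [S → d S T]
ddSTT ⇒ dddSTTT   [S → d S T]
dddSTTT ⇒ ddddSTTTT   [S → d S T]
ddddSTTTT ⇒ dddddSTTTTT   [S → d S T]
dddddSTTTTT ⇒ dddddyTTTTT   [S → y]
dddddyTTTTT ⇒ dddddyyTTTTT   [T → y T]
dddddyyTTTTT ⇒ dddddyyyTTTT   [T → y]
dddddyyyTTTT ⇒ dddddyyyyTTT   [T → y]
dddddyyyyTTT ⇒ dddddyyyyyTT   [T → y]
dddddyyyyyTT ⇒ dddddyyyyyyT   [T → y]
dddddyyyyyyT ⇒ dddddyyyyyyy   [T → y]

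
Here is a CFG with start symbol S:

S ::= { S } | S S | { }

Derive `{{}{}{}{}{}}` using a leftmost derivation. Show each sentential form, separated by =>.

S => {S} => {SS} => {{}S} => {{}SS} => {{}SSS} => {{}SSSS} => {{}{}SSS} => {{}{}{}SS} => {{}{}{}{}S} => {{}{}{}{}{}}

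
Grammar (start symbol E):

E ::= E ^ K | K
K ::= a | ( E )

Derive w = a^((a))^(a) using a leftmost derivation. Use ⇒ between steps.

E ⇒ E^K ⇒ E^K^K ⇒ K^K^K ⇒ a^K^K ⇒ a^(E)^K ⇒ a^(K)^K ⇒ a^((E))^K ⇒ a^((K))^K ⇒ a^((a))^K ⇒ a^((a))^(E) ⇒ a^((a))^(K) ⇒ a^((a))^(a)

E ⇒ E^K   [E ::= E ^ K]
E^K ⇒ E^K^K   [E ::= E ^ K]
E^K^K ⇒ K^K^K   [E ::= K]
K^K^K ⇒ a^K^K   [K ::= a]
a^K^K ⇒ a^(E)^K   [K ::= ( E )]
a^(E)^K ⇒ a^(K)^K   [E ::= K]
a^(K)^K ⇒ a^((E))^K   [K ::= ( E )]
a^((E))^K ⇒ a^((K))^K   [E ::= K]
a^((K))^K ⇒ a^((a))^K   [K ::= a]
a^((a))^K ⇒ a^((a))^(E)   [K ::= ( E )]
a^((a))^(E) ⇒ a^((a))^(K)   [E ::= K]
a^((a))^(K) ⇒ a^((a))^(a)   [K ::= a]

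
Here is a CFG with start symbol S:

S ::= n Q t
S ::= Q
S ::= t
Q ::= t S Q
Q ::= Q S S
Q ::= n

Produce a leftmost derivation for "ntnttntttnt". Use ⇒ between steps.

S ⇒ nQt ⇒ ntSQt ⇒ ntnQtQt ⇒ ntnQSStQt ⇒ ntntSQSStQt ⇒ ntnttQSStQt ⇒ ntnttnSStQt ⇒ ntnttntStQt ⇒ ntnttntttQt ⇒ ntnttntttnt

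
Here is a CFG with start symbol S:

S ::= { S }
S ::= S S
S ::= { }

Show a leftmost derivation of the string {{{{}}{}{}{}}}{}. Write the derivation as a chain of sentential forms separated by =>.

S => SS   [S ::= S S]
SS => {S}S   [S ::= { S }]
{S}S => {{S}}S   [S ::= { S }]
{{S}}S => {{SS}}S   [S ::= S S]
{{SS}}S => {{SSS}}S   [S ::= S S]
{{SSS}}S => {{SSSS}}S   [S ::= S S]
{{SSSS}}S => {{{S}SSS}}S   [S ::= { S }]
{{{S}SSS}}S => {{{{}}SSS}}S   [S ::= { }]
{{{{}}SSS}}S => {{{{}}{}SS}}S   [S ::= { }]
{{{{}}{}SS}}S => {{{{}}{}{}S}}S   [S ::= { }]
{{{{}}{}{}S}}S => {{{{}}{}{}{}}}S   [S ::= { }]
{{{{}}{}{}{}}}S => {{{{}}{}{}{}}}{}   [S ::= { }]

S=>SS=>{S}S=>{{S}}S=>{{SS}}S=>{{SSS}}S=>{{SSSS}}S=>{{{S}SSS}}S=>{{{{}}SSS}}S=>{{{{}}{}SS}}S=>{{{{}}{}{}S}}S=>{{{{}}{}{}{}}}S=>{{{{}}{}{}{}}}{}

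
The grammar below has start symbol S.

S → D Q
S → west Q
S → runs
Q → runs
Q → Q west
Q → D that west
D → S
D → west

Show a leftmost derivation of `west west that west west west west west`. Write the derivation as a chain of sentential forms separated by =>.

S => D Q => west Q => west Q west => west Q west west => west Q west west west => west Q west west west west => west D that west west west west west => west west that west west west west west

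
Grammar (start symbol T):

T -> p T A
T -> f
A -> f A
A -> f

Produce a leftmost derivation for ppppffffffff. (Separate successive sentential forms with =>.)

T => pTA   [T -> p T A]
pTA => ppTAA   [T -> p T A]
ppTAA => pppTAAA   [T -> p T A]
pppTAAA => ppppTAAAA   [T -> p T A]
ppppTAAAA => ppppfAAAA   [T -> f]
ppppfAAAA => ppppffAAAA   [A -> f A]
ppppffAAAA => ppppfffAAAA   [A -> f A]
ppppfffAAAA => ppppffffAAAA   [A -> f A]
ppppffffAAAA => ppppfffffAAA   [A -> f]
ppppfffffAAA => ppppffffffAA   [A -> f]
ppppffffffAA => ppppfffffffA   [A -> f]
ppppfffffffA => ppppffffffff   [A -> f]

T=>pTA=>ppTAA=>pppTAAA=>ppppTAAAA=>ppppfAAAA=>ppppffAAAA=>ppppfffAAAA=>ppppffffAAAA=>ppppfffffAAA=>ppppffffffAA=>ppppfffffffA=>ppppffffffff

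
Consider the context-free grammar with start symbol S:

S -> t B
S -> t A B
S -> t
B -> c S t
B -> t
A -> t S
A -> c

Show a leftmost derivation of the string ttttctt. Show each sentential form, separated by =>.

S => tAB   [S -> t A B]
tAB => ttSB   [A -> t S]
ttSB => tttBB   [S -> t B]
tttBB => ttttB   [B -> t]
ttttB => ttttcSt   [B -> c S t]
ttttcSt => ttttctt   [S -> t]

S => tAB => ttSB => tttBB => ttttB => ttttcSt => ttttctt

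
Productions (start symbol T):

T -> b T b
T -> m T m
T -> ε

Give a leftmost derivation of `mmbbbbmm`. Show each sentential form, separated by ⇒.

T ⇒ mTm   [T -> m T m]
mTm ⇒ mmTmm   [T -> m T m]
mmTmm ⇒ mmbTbmm   [T -> b T b]
mmbTbmm ⇒ mmbbTbbmm   [T -> b T b]
mmbbTbbmm ⇒ mmbbbbmm   [T -> ε]

T⇒mTm⇒mmTmm⇒mmbTbmm⇒mmbbTbbmm⇒mmbbbbmm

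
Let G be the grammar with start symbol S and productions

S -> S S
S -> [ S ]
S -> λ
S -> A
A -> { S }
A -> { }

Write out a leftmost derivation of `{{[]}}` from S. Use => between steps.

S => A => {S} => {SS} => {AS} => {{S}S} => {{[S]}S} => {{[]}S} => {{[]}}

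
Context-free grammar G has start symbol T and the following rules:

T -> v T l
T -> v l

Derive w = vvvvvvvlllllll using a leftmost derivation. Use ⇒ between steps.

T ⇒ vTl ⇒ vvTll ⇒ vvvTlll ⇒ vvvvTllll ⇒ vvvvvTlllll ⇒ vvvvvvTllllll ⇒ vvvvvvvlllllll

T ⇒ vTl   [T -> v T l]
vTl ⇒ vvTll   [T -> v T l]
vvTll ⇒ vvvTlll   [T -> v T l]
vvvTlll ⇒ vvvvTllll   [T -> v T l]
vvvvTllll ⇒ vvvvvTlllll   [T -> v T l]
vvvvvTlllll ⇒ vvvvvvTllllll   [T -> v T l]
vvvvvvTllllll ⇒ vvvvvvvlllllll   [T -> v l]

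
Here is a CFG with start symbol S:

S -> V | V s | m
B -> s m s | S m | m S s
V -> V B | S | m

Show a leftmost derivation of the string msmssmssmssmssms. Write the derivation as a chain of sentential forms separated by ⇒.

S ⇒ V ⇒ VB ⇒ VBB ⇒ VBBB ⇒ VBBBB ⇒ VBBBBB ⇒ mBBBBB ⇒ msmsBBBB ⇒ msmssmsBBB ⇒ msmssmssmsBB ⇒ msmssmssmssmsB ⇒ msmssmssmssmssms

S ⇒ V   [S -> V]
V ⇒ VB   [V -> V B]
VB ⇒ VBB   [V -> V B]
VBB ⇒ VBBB   [V -> V B]
VBBB ⇒ VBBBB   [V -> V B]
VBBBB ⇒ VBBBBB   [V -> V B]
VBBBBB ⇒ mBBBBB   [V -> m]
mBBBBB ⇒ msmsBBBB   [B -> s m s]
msmsBBBB ⇒ msmssmsBBB   [B -> s m s]
msmssmsBBB ⇒ msmssmssmsBB   [B -> s m s]
msmssmssmsBB ⇒ msmssmssmssmsB   [B -> s m s]
msmssmssmssmsB ⇒ msmssmssmssmssms   [B -> s m s]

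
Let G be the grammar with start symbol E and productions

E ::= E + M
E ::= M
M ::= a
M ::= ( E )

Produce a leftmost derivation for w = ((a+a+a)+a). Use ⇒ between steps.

E ⇒ M   [E ::= M]
M ⇒ (E)   [M ::= ( E )]
(E) ⇒ (E+M)   [E ::= E + M]
(E+M) ⇒ (M+M)   [E ::= M]
(M+M) ⇒ ((E)+M)   [M ::= ( E )]
((E)+M) ⇒ ((E+M)+M)   [E ::= E + M]
((E+M)+M) ⇒ ((E+M+M)+M)   [E ::= E + M]
((E+M+M)+M) ⇒ ((M+M+M)+M)   [E ::= M]
((M+M+M)+M) ⇒ ((a+M+M)+M)   [M ::= a]
((a+M+M)+M) ⇒ ((a+a+M)+M)   [M ::= a]
((a+a+M)+M) ⇒ ((a+a+a)+M)   [M ::= a]
((a+a+a)+M) ⇒ ((a+a+a)+a)   [M ::= a]

E⇒M⇒(E)⇒(E+M)⇒(M+M)⇒((E)+M)⇒((E+M)+M)⇒((E+M+M)+M)⇒((M+M+M)+M)⇒((a+M+M)+M)⇒((a+a+M)+M)⇒((a+a+a)+M)⇒((a+a+a)+a)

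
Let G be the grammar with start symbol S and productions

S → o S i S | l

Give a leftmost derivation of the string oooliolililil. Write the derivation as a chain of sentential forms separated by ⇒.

S⇒oSiS⇒ooSiSiS⇒oooSiSiSiS⇒oooliSiSiS⇒ooolioSiSiSiS⇒ooolioliSiSiS⇒ooolioliliSiS⇒oooliolililiS⇒oooliolililil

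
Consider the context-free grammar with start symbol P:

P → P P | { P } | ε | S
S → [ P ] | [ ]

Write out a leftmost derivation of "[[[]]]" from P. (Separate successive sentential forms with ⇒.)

P ⇒ S ⇒ [P] ⇒ [S] ⇒ [[P]] ⇒ [[S]] ⇒ [[[P]]] ⇒ [[[]]]

P ⇒ S   [P → S]
S ⇒ [P]   [S → [ P ]]
[P] ⇒ [S]   [P → S]
[S] ⇒ [[P]]   [S → [ P ]]
[[P]] ⇒ [[S]]   [P → S]
[[S]] ⇒ [[[P]]]   [S → [ P ]]
[[[P]]] ⇒ [[[]]]   [P → ε]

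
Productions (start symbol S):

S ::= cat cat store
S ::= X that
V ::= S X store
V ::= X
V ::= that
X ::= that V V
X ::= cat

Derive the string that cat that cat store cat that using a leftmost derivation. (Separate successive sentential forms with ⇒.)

S ⇒ X that ⇒ that V V that ⇒ that S X store V that ⇒ that X that X store V that ⇒ that cat that X store V that ⇒ that cat that cat store V that ⇒ that cat that cat store X that ⇒ that cat that cat store cat that

S ⇒ X that   [S ::= X that]
X that ⇒ that V V that   [X ::= that V V]
that V V that ⇒ that S X store V that   [V ::= S X store]
that S X store V that ⇒ that X that X store V that   [S ::= X that]
that X that X store V that ⇒ that cat that X store V that   [X ::= cat]
that cat that X store V that ⇒ that cat that cat store V that   [X ::= cat]
that cat that cat store V that ⇒ that cat that cat store X that   [V ::= X]
that cat that cat store X that ⇒ that cat that cat store cat that   [X ::= cat]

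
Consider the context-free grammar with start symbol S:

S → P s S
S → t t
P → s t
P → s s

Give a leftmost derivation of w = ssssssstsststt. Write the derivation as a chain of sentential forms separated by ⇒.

S ⇒ PsS ⇒ sssS ⇒ sssPsS ⇒ ssssssS ⇒ ssssssPsS ⇒ ssssssstsS ⇒ ssssssstsPsS ⇒ ssssssstsstsS ⇒ ssssssstsststt

S ⇒ PsS   [S → P s S]
PsS ⇒ sssS   [P → s s]
sssS ⇒ sssPsS   [S → P s S]
sssPsS ⇒ ssssssS   [P → s s]
ssssssS ⇒ ssssssPsS   [S → P s S]
ssssssPsS ⇒ ssssssstsS   [P → s t]
ssssssstsS ⇒ ssssssstsPsS   [S → P s S]
ssssssstsPsS ⇒ ssssssstsstsS   [P → s t]
ssssssstsstsS ⇒ ssssssstsststt   [S → t t]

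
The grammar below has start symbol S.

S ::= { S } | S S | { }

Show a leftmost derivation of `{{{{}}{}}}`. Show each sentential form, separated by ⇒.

S⇒{S}⇒{{S}}⇒{{SS}}⇒{{{S}S}}⇒{{{{}}S}}⇒{{{{}}{}}}

S ⇒ {S}   [S ::= { S }]
{S} ⇒ {{S}}   [S ::= { S }]
{{S}} ⇒ {{SS}}   [S ::= S S]
{{SS}} ⇒ {{{S}S}}   [S ::= { S }]
{{{S}S}} ⇒ {{{{}}S}}   [S ::= { }]
{{{{}}S}} ⇒ {{{{}}{}}}   [S ::= { }]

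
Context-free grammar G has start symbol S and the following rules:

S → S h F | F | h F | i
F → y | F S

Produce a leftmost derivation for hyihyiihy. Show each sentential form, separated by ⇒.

S ⇒ ShF   [S → S h F]
ShF ⇒ hFhF   [S → h F]
hFhF ⇒ hFShF   [F → F S]
hFShF ⇒ hFSShF   [F → F S]
hFSShF ⇒ hFSSShF   [F → F S]
hFSSShF ⇒ hySSShF   [F → y]
hySSShF ⇒ hyShFSShF   [S → S h F]
hyShFSShF ⇒ hyihFSShF   [S → i]
hyihFSShF ⇒ hyihySShF   [F → y]
hyihySShF ⇒ hyihyiShF   [S → i]
hyihyiShF ⇒ hyihyiihF   [S → i]
hyihyiihF ⇒ hyihyiihy   [F → y]

S⇒ShF⇒hFhF⇒hFShF⇒hFSShF⇒hFSSShF⇒hySSShF⇒hyShFSShF⇒hyihFSShF⇒hyihySShF⇒hyihyiShF⇒hyihyiihF⇒hyihyiihy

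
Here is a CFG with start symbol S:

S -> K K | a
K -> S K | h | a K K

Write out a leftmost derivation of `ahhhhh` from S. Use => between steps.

S => KK => aKKK => aSKKK => aKKKKK => ahKKKK => ahhKKK => ahhhKK => ahhhhK => ahhhhh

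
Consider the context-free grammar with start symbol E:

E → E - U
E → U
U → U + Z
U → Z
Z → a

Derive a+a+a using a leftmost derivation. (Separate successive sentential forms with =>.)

E => U => U+Z => U+Z+Z => Z+Z+Z => a+Z+Z => a+a+Z => a+a+a

E => U   [E → U]
U => U+Z   [U → U + Z]
U+Z => U+Z+Z   [U → U + Z]
U+Z+Z => Z+Z+Z   [U → Z]
Z+Z+Z => a+Z+Z   [Z → a]
a+Z+Z => a+a+Z   [Z → a]
a+a+Z => a+a+a   [Z → a]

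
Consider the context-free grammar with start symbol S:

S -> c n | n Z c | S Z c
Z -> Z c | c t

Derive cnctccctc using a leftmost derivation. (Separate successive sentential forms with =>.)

S => SZc   [S -> S Z c]
SZc => SZcZc   [S -> S Z c]
SZcZc => cnZcZc   [S -> c n]
cnZcZc => cnZccZc   [Z -> Z c]
cnZccZc => cnctccZc   [Z -> c t]
cnctccZc => cnctccctc   [Z -> c t]

S => SZc => SZcZc => cnZcZc => cnZccZc => cnctccZc => cnctccctc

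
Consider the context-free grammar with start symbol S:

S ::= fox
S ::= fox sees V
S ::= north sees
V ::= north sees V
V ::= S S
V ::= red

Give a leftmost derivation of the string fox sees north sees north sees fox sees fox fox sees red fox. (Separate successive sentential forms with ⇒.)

S ⇒ fox sees V   [S ::= fox sees V]
fox sees V ⇒ fox sees north sees V   [V ::= north sees V]
fox sees north sees V ⇒ fox sees north sees north sees V   [V ::= north sees V]
fox sees north sees north sees V ⇒ fox sees north sees north sees S S   [V ::= S S]
fox sees north sees north sees S S ⇒ fox sees north sees north sees fox sees V S   [S ::= fox sees V]
fox sees north sees north sees fox sees V S ⇒ fox sees north sees north sees fox sees S S S   [V ::= S S]
fox sees north sees north sees fox sees S S S ⇒ fox sees north sees north sees fox sees fox S S   [S ::= fox]
fox sees north sees north sees fox sees fox S S ⇒ fox sees north sees north sees fox sees fox fox sees V S   [S ::= fox sees V]
fox sees north sees north sees fox sees fox fox sees V S ⇒ fox sees north sees north sees fox sees fox fox sees red S   [V ::= red]
fox sees north sees north sees fox sees fox fox sees red S ⇒ fox sees north sees north sees fox sees fox fox sees red fox   [S ::= fox]

S ⇒ fox sees V ⇒ fox sees north sees V ⇒ fox sees north sees north sees V ⇒ fox sees north sees north sees S S ⇒ fox sees north sees north sees fox sees V S ⇒ fox sees north sees north sees fox sees S S S ⇒ fox sees north sees north sees fox sees fox S S ⇒ fox sees north sees north sees fox sees fox fox sees V S ⇒ fox sees north sees north sees fox sees fox fox sees red S ⇒ fox sees north sees north sees fox sees fox fox sees red fox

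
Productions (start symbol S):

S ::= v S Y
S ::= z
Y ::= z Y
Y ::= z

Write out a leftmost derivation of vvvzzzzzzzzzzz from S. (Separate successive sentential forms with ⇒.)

S⇒vSY⇒vvSYY⇒vvvSYYY⇒vvvzYYY⇒vvvzzYYY⇒vvvzzzYYY⇒vvvzzzzYYY⇒vvvzzzzzYYY⇒vvvzzzzzzYYY⇒vvvzzzzzzzYYY⇒vvvzzzzzzzzYYY⇒vvvzzzzzzzzzYY⇒vvvzzzzzzzzzzY⇒vvvzzzzzzzzzzz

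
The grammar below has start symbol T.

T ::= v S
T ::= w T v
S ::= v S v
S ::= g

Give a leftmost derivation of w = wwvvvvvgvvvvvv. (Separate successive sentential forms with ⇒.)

T ⇒ wTv ⇒ wwTvv ⇒ wwvSvv ⇒ wwvvSvvv ⇒ wwvvvSvvvv ⇒ wwvvvvSvvvvv ⇒ wwvvvvvSvvvvvv ⇒ wwvvvvvgvvvvvv

T ⇒ wTv   [T ::= w T v]
wTv ⇒ wwTvv   [T ::= w T v]
wwTvv ⇒ wwvSvv   [T ::= v S]
wwvSvv ⇒ wwvvSvvv   [S ::= v S v]
wwvvSvvv ⇒ wwvvvSvvvv   [S ::= v S v]
wwvvvSvvvv ⇒ wwvvvvSvvvvv   [S ::= v S v]
wwvvvvSvvvvv ⇒ wwvvvvvSvvvvvv   [S ::= v S v]
wwvvvvvSvvvvvv ⇒ wwvvvvvgvvvvvv   [S ::= g]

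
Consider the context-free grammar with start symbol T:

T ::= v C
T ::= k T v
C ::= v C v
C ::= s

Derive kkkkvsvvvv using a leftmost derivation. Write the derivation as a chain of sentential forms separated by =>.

T => kTv => kkTvv => kkkTvvv => kkkkTvvvv => kkkkvCvvvv => kkkkvsvvvv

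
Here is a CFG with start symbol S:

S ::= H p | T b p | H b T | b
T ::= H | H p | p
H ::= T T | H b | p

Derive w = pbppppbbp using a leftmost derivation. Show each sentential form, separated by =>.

S=>HbT=>pbT=>pbHp=>pbHbp=>pbHbbp=>pbTTbbp=>pbHpTbbp=>pbTTpTbbp=>pbHTpTbbp=>pbpTpTbbp=>pbpppTbbp=>pbppppbbp

S => HbT   [S ::= H b T]
HbT => pbT   [H ::= p]
pbT => pbHp   [T ::= H p]
pbHp => pbHbp   [H ::= H b]
pbHbp => pbHbbp   [H ::= H b]
pbHbbp => pbTTbbp   [H ::= T T]
pbTTbbp => pbHpTbbp   [T ::= H p]
pbHpTbbp => pbTTpTbbp   [H ::= T T]
pbTTpTbbp => pbHTpTbbp   [T ::= H]
pbHTpTbbp => pbpTpTbbp   [H ::= p]
pbpTpTbbp => pbpppTbbp   [T ::= p]
pbpppTbbp => pbppppbbp   [T ::= p]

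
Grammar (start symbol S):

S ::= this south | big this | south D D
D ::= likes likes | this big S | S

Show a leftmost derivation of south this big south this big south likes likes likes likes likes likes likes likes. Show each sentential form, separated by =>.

S => south D D   [S ::= south D D]
south D D => south this big S D   [D ::= this big S]
south this big S D => south this big south D D D   [S ::= south D D]
south this big south D D D => south this big south this big S D D   [D ::= this big S]
south this big south this big S D D => south this big south this big south D D D D   [S ::= south D D]
south this big south this big south D D D D => south this big south this big south likes likes D D D   [D ::= likes likes]
south this big south this big south likes likes D D D => south this big south this big south likes likes likes likes D D   [D ::= likes likes]
south this big south this big south likes likes likes likes D D => south this big south this big south likes likes likes likes likes likes D   [D ::= likes likes]
south this big south this big south likes likes likes likes likes likes D => south this big south this big south likes likes likes likes likes likes likes likes   [D ::= likes likes]

S => south D D => south this big S D => south this big south D D D => south this big south this big S D D => south this big south this big south D D D D => south this big south this big south likes likes D D D => south this big south this big south likes likes likes likes D D => south this big south this big south likes likes likes likes likes likes D => south this big south this big south likes likes likes likes likes likes likes likes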